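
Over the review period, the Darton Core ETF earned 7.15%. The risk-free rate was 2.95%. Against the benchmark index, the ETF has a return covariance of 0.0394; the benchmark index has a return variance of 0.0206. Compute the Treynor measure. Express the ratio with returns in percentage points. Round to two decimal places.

β = Cov / Var = 0.0394 / 0.0206 = 1.9126
Treynor = (Rp − Rf) / β = (7.15% − 2.95%) / 1.9126 = 4.20 / 1.9126 = 2.1960

2.20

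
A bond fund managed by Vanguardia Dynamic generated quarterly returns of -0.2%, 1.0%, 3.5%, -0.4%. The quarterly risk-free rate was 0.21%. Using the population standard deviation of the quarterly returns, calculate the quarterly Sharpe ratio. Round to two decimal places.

r̄ = (-0.2 + 1 + 3.5 − 0.4) / 4 = 0.9750%
Population σ = √[Σ(r − r̄)² / 4] = √[9.6475 / 4] = √2.4119 = 1.5530%
Sharpe = (r̄ − rf) / σ = (0.9750 − 0.21) / 1.5530 = 0.7650 / 1.5530 = 0.4926

0.49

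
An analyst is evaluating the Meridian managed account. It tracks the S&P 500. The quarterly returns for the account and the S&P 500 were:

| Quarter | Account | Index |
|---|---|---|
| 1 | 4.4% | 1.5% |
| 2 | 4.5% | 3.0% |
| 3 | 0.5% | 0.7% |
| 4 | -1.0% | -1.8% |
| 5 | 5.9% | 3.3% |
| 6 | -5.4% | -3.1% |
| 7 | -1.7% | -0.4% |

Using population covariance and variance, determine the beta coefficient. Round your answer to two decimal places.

r̄p = 1.0286%,  r̄m = 0.4571%
Cov = Σ(rp − r̄p)(rm − r̄m) / 7 = 7.9784
Var(rm) = Σ(rm − r̄m)² / 7 = 4.8824
β = Cov / Var = 7.9784 / 4.8824 = 1.6341

1.63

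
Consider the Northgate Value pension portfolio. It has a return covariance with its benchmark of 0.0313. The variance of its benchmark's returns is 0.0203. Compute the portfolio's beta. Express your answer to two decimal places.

β = Cov(Rp, Rm) / Var(Rm) = 0.0313 / 0.0203 = 1.5419

1.54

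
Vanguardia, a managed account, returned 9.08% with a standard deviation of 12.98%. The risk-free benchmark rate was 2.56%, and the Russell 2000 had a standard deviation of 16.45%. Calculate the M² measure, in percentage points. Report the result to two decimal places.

10.82

Sharpe = (Rp − Rf) / σp = (9.08% − 2.56%) / 12.98% = 0.5023
M² = Rf + Sharpe × σm = 2.56% + 0.5023 × 16.45% = 10.8228%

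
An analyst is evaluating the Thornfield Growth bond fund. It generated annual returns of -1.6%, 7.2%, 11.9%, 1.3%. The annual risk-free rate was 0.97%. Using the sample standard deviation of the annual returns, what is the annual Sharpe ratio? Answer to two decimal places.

0.62

μ = (-1.6 + 7.2 + 11.9 + 1.3) / 4 = 4.7000%
Sample σ = √[Σ(r − μ)² / 3] = √[109.3400 / 3] = √36.4467 = 6.0371%
Sharpe = (μ − rf) / σ = (4.7000 − 0.97) / 6.0371 = 3.7300 / 6.0371 = 0.6178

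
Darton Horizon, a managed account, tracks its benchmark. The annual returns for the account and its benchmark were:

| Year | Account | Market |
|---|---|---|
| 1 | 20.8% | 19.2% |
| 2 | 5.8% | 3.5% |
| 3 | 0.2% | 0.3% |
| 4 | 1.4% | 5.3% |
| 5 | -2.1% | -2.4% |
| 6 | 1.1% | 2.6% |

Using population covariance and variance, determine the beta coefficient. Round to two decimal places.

r̄p = 4.5333%,  r̄m = 4.7500%
Cov = Σ(rp − r̄p)(rm − r̄m) / 6 = 50.9733
Var(rm) = Σ(rm − r̄m)² / 6 = 47.7025
β = Cov / Var = 50.9733 / 47.7025 = 1.0686

1.07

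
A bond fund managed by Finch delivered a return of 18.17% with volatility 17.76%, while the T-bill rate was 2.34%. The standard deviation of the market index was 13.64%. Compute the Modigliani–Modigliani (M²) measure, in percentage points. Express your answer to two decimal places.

14.50

Sharpe = (Rp − Rf) / σp = (18.17% − 2.34%) / 17.76% = 0.8913
M² = Rf + Sharpe × σm = 2.34% + 0.8913 × 13.64% = 14.4973%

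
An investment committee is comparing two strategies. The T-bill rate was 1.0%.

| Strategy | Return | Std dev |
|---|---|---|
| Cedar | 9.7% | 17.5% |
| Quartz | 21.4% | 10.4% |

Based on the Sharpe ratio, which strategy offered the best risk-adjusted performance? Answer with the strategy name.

Cedar: Sharpe ratio = (9.7% − 1.0%) / 17.5% = 0.497
Quartz: Sharpe ratio = (21.4% − 1.0%) / 10.4% = 1.962
Highest: Quartz (1.962).

Quartz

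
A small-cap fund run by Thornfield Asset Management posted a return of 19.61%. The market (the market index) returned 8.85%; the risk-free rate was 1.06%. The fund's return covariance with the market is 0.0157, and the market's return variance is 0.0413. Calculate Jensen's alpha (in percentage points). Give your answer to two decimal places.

β = Cov / Var = 0.0157 / 0.0413 = 0.3801
E[R] = Rf + β(Rm − Rf) = 1.06% + 0.3801 × (8.85% − 1.06%) = 4.0210%
α = Rp − E[R] = 19.61% − 4.0210% = 15.5890

15.59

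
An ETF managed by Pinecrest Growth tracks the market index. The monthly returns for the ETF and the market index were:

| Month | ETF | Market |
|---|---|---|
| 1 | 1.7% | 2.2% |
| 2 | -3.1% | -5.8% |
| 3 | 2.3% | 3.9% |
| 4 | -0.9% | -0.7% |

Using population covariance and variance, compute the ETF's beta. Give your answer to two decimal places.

0.58

r̄p = 0.0000%,  r̄m = -0.1000%
Cov = Σ(rp − r̄p)(rm − r̄m) / 4 = 7.8300
Var(rm) = Σ(rm − r̄m)² / 4 = 13.5350
β = Cov / Var = 7.8300 / 13.5350 = 0.5785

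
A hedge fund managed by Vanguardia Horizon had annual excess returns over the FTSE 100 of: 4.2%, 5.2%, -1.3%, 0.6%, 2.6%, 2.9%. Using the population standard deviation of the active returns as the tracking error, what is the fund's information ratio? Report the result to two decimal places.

μ = (4.2 + 5.2 − 1.3 + 0.6 + 2.6 + 2.9) / 6 = 2.3667%
Population σ = √[Σ(r − μ)² / 6] = √[28.2933 / 6] = √4.7156 = 2.1715%
IR = μ / tracking error = 2.3667 / 2.1715 = 1.0899

1.09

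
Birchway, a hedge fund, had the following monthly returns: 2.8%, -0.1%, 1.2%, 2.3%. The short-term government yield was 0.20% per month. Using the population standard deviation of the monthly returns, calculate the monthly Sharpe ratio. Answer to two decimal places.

1.21

μ = (2.8 − 0.1 + 1.2 + 2.3) / 4 = 1.5500%
Population std dev = √[4.9700 / 4] = 1.1147%
Sharpe = (μ − rf) / σ = (1.5500 − 0.2) / 1.1147 = 1.3500 / 1.1147 = 1.2111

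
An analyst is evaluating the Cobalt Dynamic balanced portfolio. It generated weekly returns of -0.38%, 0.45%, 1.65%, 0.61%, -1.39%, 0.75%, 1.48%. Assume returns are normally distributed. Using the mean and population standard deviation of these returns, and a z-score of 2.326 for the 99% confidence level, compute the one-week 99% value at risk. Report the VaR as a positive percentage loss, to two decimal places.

1.82

r̄ = (-0.38 + 0.45 + 1.65 + 0.61 − 1.39 + 0.75 + 1.48) / 7 = 3.170 / 7 = 0.4529%
Population σ = √[Σ(r − r̄)² / 7] = √[6.6909 / 7] = √0.9558 = 0.9777%
VaR = −(r̄ − z·σ) = −(0.4529 − 2.326 × 0.9777) = −(-1.8212) = 1.8212%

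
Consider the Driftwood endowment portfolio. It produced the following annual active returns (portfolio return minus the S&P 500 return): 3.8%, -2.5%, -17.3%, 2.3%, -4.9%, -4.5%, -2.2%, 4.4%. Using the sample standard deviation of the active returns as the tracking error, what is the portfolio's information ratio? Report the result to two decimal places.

-0.38

μ = (3.8 − 2.5 − 17.3 + 2.3 − 4.9 − 4.5 − 2.2 + 4.4) / 8 = -2.6125%
Sample σ = √[Σ(r − μ)² / 7] = √[339.1288 / 7] = √48.4470 = 6.9604%
IR = μ / tracking error = -2.6125 / 6.9604 = -0.3753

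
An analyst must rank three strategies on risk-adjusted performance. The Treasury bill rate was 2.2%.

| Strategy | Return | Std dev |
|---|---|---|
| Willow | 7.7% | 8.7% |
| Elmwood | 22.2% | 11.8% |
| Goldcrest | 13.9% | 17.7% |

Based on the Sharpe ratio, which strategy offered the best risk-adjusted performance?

Willow: Sharpe ratio = (7.7% − 2.2%) / 8.7% = 0.632
Elmwood: Sharpe ratio = (22.2% − 2.2%) / 11.8% = 1.695
Goldcrest: Sharpe ratio = (13.9% − 2.2%) / 17.7% = 0.661
Highest: Elmwood (1.695).

Elmwood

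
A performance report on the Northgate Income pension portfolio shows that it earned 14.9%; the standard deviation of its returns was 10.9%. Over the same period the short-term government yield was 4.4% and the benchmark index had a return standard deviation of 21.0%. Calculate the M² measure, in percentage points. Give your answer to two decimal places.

24.63

Sharpe = (Rp − Rf) / σp = (14.9% − 4.4%) / 10.9% = 0.9633
M² = Rf + Sharpe × σm = 4.4% + 0.9633 × 21.0% = 24.6293%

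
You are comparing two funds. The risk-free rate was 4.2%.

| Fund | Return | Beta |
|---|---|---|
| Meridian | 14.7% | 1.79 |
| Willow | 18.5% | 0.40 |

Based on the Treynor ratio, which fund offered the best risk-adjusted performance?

Meridian: Treynor = (14.7% − 4.2%) / 1.79 = 5.866
Willow: Treynor = (18.5% − 4.2%) / 0.40 = 35.750
Highest: Willow (35.750).

Willow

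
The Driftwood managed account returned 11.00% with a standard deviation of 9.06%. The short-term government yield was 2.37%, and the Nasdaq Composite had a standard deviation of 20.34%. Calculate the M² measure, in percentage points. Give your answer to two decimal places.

21.74

Sharpe = (Rp − Rf) / σp = (11.00% − 2.37%) / 9.06% = 0.9525
M² = Rf + Sharpe × σm = 2.37% + 0.9525 × 20.34% = 21.7439%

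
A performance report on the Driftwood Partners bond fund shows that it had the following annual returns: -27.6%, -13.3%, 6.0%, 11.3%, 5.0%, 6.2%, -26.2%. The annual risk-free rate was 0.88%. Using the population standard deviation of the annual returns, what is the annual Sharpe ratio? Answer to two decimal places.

r̄ = (-27.6 − 13.3 + 6 + 11.3 + 5 + 6.2 − 26.2) / 7 = -38.60 / 7 = -5.5143%
Σ(r − r̄)² = (-27.6 − (-5.5143))² + (-13.3 − (-5.5143))² + (6 − (-5.5143))² + … = 1639.3686
population σ = √(1639.3686 / 7) = √234.1955 = 15.3034%
Sharpe = (r̄ − rf) / σ = (-5.5143 − 0.88) / 15.3034 = -6.3943 / 15.3034 = -0.4178

-0.42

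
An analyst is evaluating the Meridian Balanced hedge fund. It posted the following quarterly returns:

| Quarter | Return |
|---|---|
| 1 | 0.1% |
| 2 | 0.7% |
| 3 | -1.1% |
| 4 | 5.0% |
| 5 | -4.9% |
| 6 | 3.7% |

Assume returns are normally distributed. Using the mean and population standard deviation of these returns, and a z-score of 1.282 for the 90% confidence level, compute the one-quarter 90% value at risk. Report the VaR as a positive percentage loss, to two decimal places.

r̄ = (0.1 + 0.7 − 1.1 + 5 − 4.9 + 3.7) / 6 = 0.5833%
Σ(r − r̄)² = (0.1 − 0.5833)² + (0.7 − 0.5833)² + (-1.1 − 0.5833)² + … = 62.3683
σ = √[62.3683 / 6] = 3.2241%
VaR = −(r̄ − z·σ) = −(0.5833 − 1.282 × 3.2241) = −(-3.5500) = 3.5500%

3.55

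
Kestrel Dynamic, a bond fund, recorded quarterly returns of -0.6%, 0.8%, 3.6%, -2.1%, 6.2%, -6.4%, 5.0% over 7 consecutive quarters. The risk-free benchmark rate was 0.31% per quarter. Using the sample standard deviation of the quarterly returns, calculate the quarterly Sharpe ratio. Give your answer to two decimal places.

μ = (-0.6 + 0.8 + 3.6 − 2.1 + 6.2 − 6.4 + 5) / 7 = 6.50 / 7 = 0.9286%
Sample std dev = √[116.7343 / 6] = 4.4109%
Sharpe = (μ − rf) / σ = (0.9286 − 0.31) / 4.4109 = 0.6186 / 4.4109 = 0.1402

0.14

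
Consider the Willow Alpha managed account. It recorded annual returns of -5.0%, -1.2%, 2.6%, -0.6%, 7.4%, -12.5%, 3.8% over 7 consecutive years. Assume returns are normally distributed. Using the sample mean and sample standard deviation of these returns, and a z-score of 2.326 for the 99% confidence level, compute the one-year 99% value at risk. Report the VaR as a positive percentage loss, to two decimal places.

15.94

Mean return r̄ = -5.50 / 7 = -0.7857%
Sample std dev = √[254.6886 / 6] = 6.5152%
VaR = −(r̄ − z·σ) = −(-0.7857 − 2.326 × 6.5152) = −(-15.9401) = 15.9401%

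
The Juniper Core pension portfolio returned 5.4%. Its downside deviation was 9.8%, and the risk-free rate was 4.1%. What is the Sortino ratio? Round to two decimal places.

Sortino = (Rp − Rf) / σd = (5.4% − 4.1%) / 9.8% = 1.30% / 9.8% = 0.1327

0.13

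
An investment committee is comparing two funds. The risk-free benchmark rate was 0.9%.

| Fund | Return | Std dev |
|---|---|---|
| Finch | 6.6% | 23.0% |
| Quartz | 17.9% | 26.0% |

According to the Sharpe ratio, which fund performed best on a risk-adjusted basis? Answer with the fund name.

Finch: Sharpe ratio = (6.6% − 0.9%) / 23.0% = 0.248
Quartz: Sharpe ratio = (17.9% − 0.9%) / 26.0% = 0.654
Highest: Quartz (0.654).

Quartz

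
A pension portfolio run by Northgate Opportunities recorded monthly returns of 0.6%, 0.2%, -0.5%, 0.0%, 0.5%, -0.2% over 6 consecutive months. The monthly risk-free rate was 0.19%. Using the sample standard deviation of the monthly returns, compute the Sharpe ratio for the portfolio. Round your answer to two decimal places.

-0.21

μ = (0.6 + 0.2 − 0.5 + 0 + 0.5 − 0.2) / 6 = 0.1000%
Sample std dev = √[0.8800 / 5] = 0.4195%
Sharpe = (μ − rf) / σ = (0.1000 − 0.19) / 0.4195 = -0.0900 / 0.4195 = -0.2145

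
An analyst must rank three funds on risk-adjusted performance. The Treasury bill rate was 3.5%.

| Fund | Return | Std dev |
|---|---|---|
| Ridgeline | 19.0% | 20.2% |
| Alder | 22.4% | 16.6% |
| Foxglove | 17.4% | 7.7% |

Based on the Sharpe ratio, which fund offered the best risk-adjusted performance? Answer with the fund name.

Ridgeline: Sharpe ratio = (19.0% − 3.5%) / 20.2% = 0.767
Alder: Sharpe ratio = (22.4% − 3.5%) / 16.6% = 1.139
Foxglove: Sharpe ratio = (17.4% − 3.5%) / 7.7% = 1.805
Highest: Foxglove (1.805).

Foxglove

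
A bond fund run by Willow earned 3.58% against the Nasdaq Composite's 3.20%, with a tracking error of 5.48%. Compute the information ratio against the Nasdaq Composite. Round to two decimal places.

0.07

IR = (Rp − Rb) / TE = (3.58% − 3.20%) / 5.48% = 0.38% / 5.48% = 0.0693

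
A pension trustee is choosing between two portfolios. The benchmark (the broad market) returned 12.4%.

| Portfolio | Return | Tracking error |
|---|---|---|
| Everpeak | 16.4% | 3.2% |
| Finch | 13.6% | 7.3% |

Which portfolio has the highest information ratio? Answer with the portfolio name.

Everpeak: IR = (16.4% − 12.4%) / 3.2% = 1.250
Finch: IR = (13.6% − 12.4%) / 7.3% = 0.164
Highest: Everpeak (1.250).

Everpeak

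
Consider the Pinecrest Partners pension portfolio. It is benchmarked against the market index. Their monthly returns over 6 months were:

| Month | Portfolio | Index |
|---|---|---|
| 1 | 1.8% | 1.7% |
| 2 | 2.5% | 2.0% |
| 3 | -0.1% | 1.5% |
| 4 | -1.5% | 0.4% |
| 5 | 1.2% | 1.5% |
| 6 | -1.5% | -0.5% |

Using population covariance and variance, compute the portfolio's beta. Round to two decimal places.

r̄p = 0.4000%,  r̄m = 1.1000%
Cov = Σ(rp − r̄p)(rm − r̄m) / 6 = 1.2033
Var(rm) = Σ(rm − r̄m)² / 6 = 0.7567
β = Cov / Var = 1.2033 / 0.7567 = 1.5902

1.59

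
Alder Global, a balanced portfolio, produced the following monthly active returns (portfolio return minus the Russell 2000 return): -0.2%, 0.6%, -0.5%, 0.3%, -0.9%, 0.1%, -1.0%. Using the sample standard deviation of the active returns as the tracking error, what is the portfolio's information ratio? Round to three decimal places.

-0.378

μ = (-0.2 + 0.6 − 0.5 + 0.3 − 0.9 + 0.1 − 1) / 7 = -0.2286%
Σ(r − μ)² = 2.1943; sample σ = √(2.1943/6) = 0.6047%
IR = μ / tracking error = -0.2286 / 0.6047 = -0.3780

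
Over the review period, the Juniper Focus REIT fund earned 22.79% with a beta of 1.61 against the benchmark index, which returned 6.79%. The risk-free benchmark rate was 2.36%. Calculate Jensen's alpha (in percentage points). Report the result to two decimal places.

13.30

CAPM expected return = Rf + β(Rm − Rf) = 2.36% + 1.61 × (6.79% − 2.36%) = 2.36 + 1.61 × 4.43 = 9.4923%
Jensen's α = Rp − E[R] = 22.79% − 9.4923% = 13.2977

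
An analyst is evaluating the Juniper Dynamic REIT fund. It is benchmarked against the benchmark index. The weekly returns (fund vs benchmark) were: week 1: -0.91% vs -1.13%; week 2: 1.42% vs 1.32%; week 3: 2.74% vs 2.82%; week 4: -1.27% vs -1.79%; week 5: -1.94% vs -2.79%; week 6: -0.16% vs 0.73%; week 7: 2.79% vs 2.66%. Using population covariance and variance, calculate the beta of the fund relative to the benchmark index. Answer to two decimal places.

r̄p = 0.3814%,  r̄m = 0.2600%
Cov = Σ(rp − r̄p)(rm − r̄m) / 7 = 3.5608
Var(rm) = Σ(rm − r̄m)² / 7 = 4.1565
β = Cov / Var = 3.5608 / 4.1565 = 0.8567

0.86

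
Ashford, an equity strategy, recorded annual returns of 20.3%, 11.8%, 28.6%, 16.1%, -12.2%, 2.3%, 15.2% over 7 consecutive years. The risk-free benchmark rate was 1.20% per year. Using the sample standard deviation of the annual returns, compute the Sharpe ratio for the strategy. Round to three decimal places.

r̄ = (20.3 + 11.8 + 28.6 + 16.1 − 12.2 + 2.3 + 15.2) / 7 = 11.7286%
Σ(r − r̄)² = 1050.7543; sample σ = √(1050.7543/6) = 13.2335%
Sharpe = (r̄ − rf) / σ = (11.7286 − 1.2) / 13.2335 = 10.5286 / 13.2335 = 0.7956

0.796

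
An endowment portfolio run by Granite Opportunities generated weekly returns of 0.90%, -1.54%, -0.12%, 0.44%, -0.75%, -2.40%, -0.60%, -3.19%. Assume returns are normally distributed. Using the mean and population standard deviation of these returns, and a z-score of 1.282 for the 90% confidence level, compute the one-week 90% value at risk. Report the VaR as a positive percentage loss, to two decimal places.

μ = (0.9 − 1.54 − 0.12 + 0.44 − 0.75 − 2.4 − 0.6 − 3.19) / 8 = -0.9075%
Σ(r − μ)² = 13.6598; population σ = √(13.6598/8) = 1.3067%
VaR = −(μ − z·σ) = −(-0.9075 − 1.282 × 1.3067) = −(-2.5827) = 2.5827%

2.58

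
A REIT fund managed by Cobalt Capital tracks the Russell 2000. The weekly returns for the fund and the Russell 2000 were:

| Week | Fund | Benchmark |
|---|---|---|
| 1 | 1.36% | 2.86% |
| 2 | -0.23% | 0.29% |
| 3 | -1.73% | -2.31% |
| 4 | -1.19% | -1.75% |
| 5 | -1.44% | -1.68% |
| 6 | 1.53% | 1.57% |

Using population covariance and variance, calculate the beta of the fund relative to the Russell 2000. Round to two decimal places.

0.66

r̄p = -0.2833%,  r̄m = -0.1700%
Cov = Σ(rp − r̄p)(rm − r̄m) / 6 = 2.4057
Var(rm) = Σ(rm − r̄m)² / 6 = 3.6294
β = Cov / Var = 2.4057 / 3.6294 = 0.6628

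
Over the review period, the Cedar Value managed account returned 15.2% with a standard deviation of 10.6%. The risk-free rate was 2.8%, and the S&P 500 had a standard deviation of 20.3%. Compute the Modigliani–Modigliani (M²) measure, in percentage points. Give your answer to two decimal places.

Sharpe = (Rp − Rf) / σp = (15.2% − 2.8%) / 10.6% = 1.1698
M² = Rf + Sharpe × σm = 2.8% + 1.1698 × 20.3% = 26.5469%

26.55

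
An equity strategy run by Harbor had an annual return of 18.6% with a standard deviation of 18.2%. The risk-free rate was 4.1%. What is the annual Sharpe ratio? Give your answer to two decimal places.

Sharpe = (Rp − Rf) / σp = (18.6% − 4.1%) / 18.2% = 14.50% / 18.2% = 0.7967

0.80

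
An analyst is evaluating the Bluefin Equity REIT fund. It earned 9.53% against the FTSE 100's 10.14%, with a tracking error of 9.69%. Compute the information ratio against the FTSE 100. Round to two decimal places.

IR = (Rp − Rb) / TE = (9.53% − 10.14%) / 9.69% = -0.61% / 9.69% = -0.0630

-0.06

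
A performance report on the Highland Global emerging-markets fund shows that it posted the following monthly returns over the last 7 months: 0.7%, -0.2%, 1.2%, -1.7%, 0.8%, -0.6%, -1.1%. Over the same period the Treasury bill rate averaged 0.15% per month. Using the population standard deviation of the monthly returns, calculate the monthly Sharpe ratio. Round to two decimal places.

-0.28

r̄ = (0.7 − 0.2 + 1.2 − 1.7 + 0.8 − 0.6 − 1.1) / 7 = -0.90 / 7 = -0.1286%
Population std dev = √[6.9543 / 7] = 0.9967%
Sharpe = (r̄ − rf) / σ = (-0.1286 − 0.15) / 0.9967 = -0.2786 / 0.9967 = -0.2795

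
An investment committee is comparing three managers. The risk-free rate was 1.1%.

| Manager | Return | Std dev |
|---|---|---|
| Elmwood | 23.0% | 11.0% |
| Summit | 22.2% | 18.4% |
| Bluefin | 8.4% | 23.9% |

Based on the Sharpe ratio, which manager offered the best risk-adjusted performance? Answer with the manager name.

Elmwood

Elmwood: Sharpe ratio = (23.0% − 1.1%) / 11.0% = 1.991
Summit: Sharpe ratio = (22.2% − 1.1%) / 18.4% = 1.147
Bluefin: Sharpe ratio = (8.4% − 1.1%) / 23.9% = 0.305
Highest: Elmwood (1.991).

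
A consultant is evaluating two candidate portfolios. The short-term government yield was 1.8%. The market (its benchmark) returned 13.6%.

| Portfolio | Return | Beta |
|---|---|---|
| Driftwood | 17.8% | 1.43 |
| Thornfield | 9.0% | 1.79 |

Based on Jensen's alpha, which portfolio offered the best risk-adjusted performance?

Driftwood: α = 17.8% − [1.8% + 1.43 × (13.6% − 1.8%)] = -0.874
Thornfield: α = 9.0% − [1.8% + 1.79 × (13.6% − 1.8%)] = -13.922
Highest: Driftwood (-0.874).

Driftwood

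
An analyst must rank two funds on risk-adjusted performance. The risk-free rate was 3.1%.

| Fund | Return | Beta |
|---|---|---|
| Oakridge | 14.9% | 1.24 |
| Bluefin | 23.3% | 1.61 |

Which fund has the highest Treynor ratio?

Bluefin

Oakridge: Treynor = (14.9% − 3.1%) / 1.24 = 9.516
Bluefin: Treynor = (23.3% − 3.1%) / 1.61 = 12.547
Highest: Bluefin (12.547).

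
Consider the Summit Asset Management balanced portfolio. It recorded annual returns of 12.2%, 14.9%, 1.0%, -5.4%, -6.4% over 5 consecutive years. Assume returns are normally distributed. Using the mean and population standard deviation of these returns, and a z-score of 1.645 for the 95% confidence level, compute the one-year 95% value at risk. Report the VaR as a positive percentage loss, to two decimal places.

11.25

Mean return r̄ = 16.30 / 5 = 3.2600%
Population σ = √[Σ(r − r̄)² / 5] = √[388.8320 / 5] = √77.7664 = 8.8185%
VaR = −(r̄ − z·σ) = −(3.2600 − 1.645 × 8.8185) = −(-11.2464) = 11.2464%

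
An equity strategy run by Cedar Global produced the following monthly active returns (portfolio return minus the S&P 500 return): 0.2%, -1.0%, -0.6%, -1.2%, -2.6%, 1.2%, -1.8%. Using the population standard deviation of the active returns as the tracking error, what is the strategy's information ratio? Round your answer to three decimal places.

-0.712

r̄ = (0.2 − 1 − 0.6 − 1.2 − 2.6 + 1.2 − 1.8) / 7 = -0.8286%
Σ(r − r̄)² = (0.2 − (-0.8286))² + (-1 − (-0.8286))² + (-0.6 − (-0.8286))² + … = 9.4743
σ = √[9.4743 / 7] = 1.1634%
IR = r̄ / tracking error = -0.8286 / 1.1634 = -0.7122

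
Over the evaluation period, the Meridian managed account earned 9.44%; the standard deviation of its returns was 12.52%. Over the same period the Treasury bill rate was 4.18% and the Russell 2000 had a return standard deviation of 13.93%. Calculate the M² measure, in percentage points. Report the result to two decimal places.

Sharpe = (Rp − Rf) / σp = (9.44% − 4.18%) / 12.52% = 0.4201
M² = Rf + Sharpe × σm = 4.18% + 0.4201 × 13.93% = 10.0320%

10.03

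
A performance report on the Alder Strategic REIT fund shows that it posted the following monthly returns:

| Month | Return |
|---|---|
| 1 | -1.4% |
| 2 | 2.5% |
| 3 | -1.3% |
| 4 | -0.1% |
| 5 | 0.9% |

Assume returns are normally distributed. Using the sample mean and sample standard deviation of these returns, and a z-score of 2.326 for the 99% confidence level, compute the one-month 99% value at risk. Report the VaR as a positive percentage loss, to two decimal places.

Mean return μ = 0.60 / 5 = 0.1200%
Σ(r − μ)² = (-1.4 − 0.1200)² + (2.5 − 0.1200)² + … = 10.6480
σ = √[10.6480 / 4] = 1.6316%
VaR = −(μ − z·σ) = −(0.1200 − 2.326 × 1.6316) = −(-3.6751) = 3.6751%

3.68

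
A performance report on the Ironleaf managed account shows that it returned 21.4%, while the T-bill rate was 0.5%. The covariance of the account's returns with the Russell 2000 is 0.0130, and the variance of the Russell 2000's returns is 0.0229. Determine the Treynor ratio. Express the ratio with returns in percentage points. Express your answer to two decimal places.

β = Cov / Var = 0.0130 / 0.0229 = 0.5677
Treynor = (Rp − Rf) / β = (21.4% − 0.5%) / 0.5677 = 20.90 / 0.5677 = 36.8152

36.82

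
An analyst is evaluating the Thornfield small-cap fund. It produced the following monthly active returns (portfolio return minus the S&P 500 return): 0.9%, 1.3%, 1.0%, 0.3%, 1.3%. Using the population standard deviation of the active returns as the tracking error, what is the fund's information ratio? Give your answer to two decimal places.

2.62

r̄ = (0.9 + 1.3 + 1 + 0.3 + 1.3) / 5 = 4.80 / 5 = 0.9600%
Σ(r − r̄)² = 0.6720; population σ = √(0.6720/5) = 0.3666%
IR = r̄ / tracking error = 0.9600 / 0.3666 = 2.6187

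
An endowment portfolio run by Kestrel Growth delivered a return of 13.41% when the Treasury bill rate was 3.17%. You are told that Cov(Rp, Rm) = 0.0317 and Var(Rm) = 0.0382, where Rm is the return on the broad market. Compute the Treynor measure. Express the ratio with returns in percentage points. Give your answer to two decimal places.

12.34

β = Cov / Var = 0.0317 / 0.0382 = 0.8298
Treynor = (Rp − Rf) / β = (13.41% − 3.17%) / 0.8298 = 10.24 / 0.8298 = 12.3403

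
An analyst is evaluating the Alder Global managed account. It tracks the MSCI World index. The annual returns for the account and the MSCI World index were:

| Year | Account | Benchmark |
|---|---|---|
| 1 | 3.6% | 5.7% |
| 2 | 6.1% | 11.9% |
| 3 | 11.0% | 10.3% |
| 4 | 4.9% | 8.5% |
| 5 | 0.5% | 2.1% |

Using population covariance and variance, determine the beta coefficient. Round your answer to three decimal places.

0.797

r̄p = 5.2200%,  r̄m = 7.7000%
Cov = Σ(rp − r̄p)(rm − r̄m) / 5 = 9.6280
Var(rm) = Σ(rm − r̄m)² / 5 = 12.0800
β = Cov / Var = 9.6280 / 12.0800 = 0.7970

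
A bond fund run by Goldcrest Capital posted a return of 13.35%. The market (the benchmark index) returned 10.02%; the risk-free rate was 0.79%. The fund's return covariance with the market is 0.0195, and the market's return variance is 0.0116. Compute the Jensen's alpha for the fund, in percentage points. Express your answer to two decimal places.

-2.96

β = Cov / Var = 0.0195 / 0.0116 = 1.6810
E[R] = Rf + β(Rm − Rf) = 0.79% + 1.6810 × (10.02% − 0.79%) = 16.3056%
α = Rp − E[R] = 13.35% − 16.3056% = -2.9556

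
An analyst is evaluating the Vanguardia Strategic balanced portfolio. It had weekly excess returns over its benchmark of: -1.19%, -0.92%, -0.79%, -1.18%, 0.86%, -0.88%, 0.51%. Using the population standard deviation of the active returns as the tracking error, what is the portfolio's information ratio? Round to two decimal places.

-0.66

Mean return μ = -3.590 / 7 = -0.5129%
Σ(r − μ)² = 4.2119; population σ = √(4.2119/7) = 0.7757%
IR = μ / tracking error = -0.5129 / 0.7757 = -0.6612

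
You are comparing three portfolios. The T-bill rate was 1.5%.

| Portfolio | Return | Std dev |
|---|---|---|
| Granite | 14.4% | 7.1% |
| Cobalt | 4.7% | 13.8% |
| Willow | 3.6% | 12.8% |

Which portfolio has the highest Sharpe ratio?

Granite

Granite: Sharpe ratio = (14.4% − 1.5%) / 7.1% = 1.817
Cobalt: Sharpe ratio = (4.7% − 1.5%) / 13.8% = 0.232
Willow: Sharpe ratio = (3.6% − 1.5%) / 12.8% = 0.164
Highest: Granite (1.817).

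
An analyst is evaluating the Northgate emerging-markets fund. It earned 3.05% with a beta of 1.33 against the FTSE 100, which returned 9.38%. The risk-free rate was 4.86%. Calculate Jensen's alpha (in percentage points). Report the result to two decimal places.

-7.82

CAPM expected return = Rf + β(Rm − Rf) = 4.86% + 1.33 × (9.38% − 4.86%) = 4.86 + 1.33 × 4.52 = 10.8716%
Jensen's α = Rp − E[R] = 3.05% − 10.8716% = -7.8216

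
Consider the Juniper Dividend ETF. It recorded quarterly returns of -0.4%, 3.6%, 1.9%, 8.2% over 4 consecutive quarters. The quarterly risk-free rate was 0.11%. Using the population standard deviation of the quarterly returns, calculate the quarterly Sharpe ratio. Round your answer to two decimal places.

1.02

r̄ = (-0.4 + 3.6 + 1.9 + 8.2) / 4 = 3.3250%
Population σ = √[Σ(r − r̄)² / 4] = √[39.7475 / 4] = √9.9369 = 3.1523%
Sharpe = (r̄ − rf) / σ = (3.3250 − 0.11) / 3.1523 = 3.2150 / 3.1523 = 1.0199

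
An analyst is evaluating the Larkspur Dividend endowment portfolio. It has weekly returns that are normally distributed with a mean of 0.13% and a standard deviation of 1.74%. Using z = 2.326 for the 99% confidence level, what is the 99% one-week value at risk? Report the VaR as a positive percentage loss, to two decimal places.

3.92

VaR (as % loss) = −(μ − z·σ) = −(0.13% − 2.326 × 1.74%) = −(-3.91724%) = 3.91724%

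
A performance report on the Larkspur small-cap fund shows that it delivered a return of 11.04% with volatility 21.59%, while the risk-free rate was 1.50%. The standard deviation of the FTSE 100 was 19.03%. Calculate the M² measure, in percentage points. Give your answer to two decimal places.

9.91

Sharpe = (Rp − Rf) / σp = (11.04% − 1.50%) / 21.59% = 0.4419
M² = Rf + Sharpe × σm = 1.50% + 0.4419 × 19.03% = 9.9094%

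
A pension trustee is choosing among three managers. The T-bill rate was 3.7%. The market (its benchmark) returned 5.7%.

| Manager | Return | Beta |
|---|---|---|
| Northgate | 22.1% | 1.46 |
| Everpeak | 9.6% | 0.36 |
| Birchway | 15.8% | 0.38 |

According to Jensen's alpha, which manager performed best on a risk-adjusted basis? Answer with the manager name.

Northgate

Northgate: α = 22.1% − [3.7% + 1.46 × (5.7% − 3.7%)] = 15.480
Everpeak: α = 9.6% − [3.7% + 0.36 × (5.7% − 3.7%)] = 5.180
Birchway: α = 15.8% − [3.7% + 0.38 × (5.7% − 3.7%)] = 11.340
Highest: Northgate (15.480).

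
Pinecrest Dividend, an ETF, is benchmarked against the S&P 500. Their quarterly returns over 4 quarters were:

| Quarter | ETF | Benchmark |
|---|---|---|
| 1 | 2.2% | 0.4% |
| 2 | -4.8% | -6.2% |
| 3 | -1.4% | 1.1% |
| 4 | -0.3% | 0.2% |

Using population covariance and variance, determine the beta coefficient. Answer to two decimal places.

r̄p = -1.0750%,  r̄m = -1.1250%
Cov = Σ(rp − r̄p)(rm − r̄m) / 4 = 6.0506
Var(rm) = Σ(rm − r̄m)² / 4 = 8.6969
β = Cov / Var = 6.0506 / 8.6969 = 0.6957

0.70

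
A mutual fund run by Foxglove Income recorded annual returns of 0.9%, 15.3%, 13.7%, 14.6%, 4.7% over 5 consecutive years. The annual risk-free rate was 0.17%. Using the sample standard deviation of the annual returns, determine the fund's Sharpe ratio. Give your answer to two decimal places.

1.47

μ = (0.9 + 15.3 + 13.7 + 14.6 + 4.7) / 5 = 9.8400%
Sample σ = √[Σ(r − μ)² / 4] = √[173.7120 / 4] = √43.4280 = 6.5900%
Sharpe = (μ − rf) / σ = (9.8400 − 0.17) / 6.5900 = 9.6700 / 6.5900 = 1.4674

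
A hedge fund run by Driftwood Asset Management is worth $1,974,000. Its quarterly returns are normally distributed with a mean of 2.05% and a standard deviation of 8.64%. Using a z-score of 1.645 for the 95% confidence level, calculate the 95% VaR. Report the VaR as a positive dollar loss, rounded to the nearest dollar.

$240,094

Return at the 95% tail: μ − z·σ = 2.05% − 1.645 × 8.64% = 2.05 − 14.2128 = -12.1628%
VaR = −(-12.1628%) × $1,974,000 = 12.1628% × $1,974,000 = $240,094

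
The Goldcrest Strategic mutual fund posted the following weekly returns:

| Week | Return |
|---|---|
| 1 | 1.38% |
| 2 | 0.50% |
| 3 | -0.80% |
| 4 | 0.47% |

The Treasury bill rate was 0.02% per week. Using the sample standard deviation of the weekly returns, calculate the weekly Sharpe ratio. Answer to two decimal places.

0.41

μ = (1.38 + 0.5 − 0.8 + 0.47) / 4 = 1.550 / 4 = 0.3875%
Σ(r − μ)² = (1.38 − 0.3875)² + (0.5 − 0.3875)² + (-0.8 − 0.3875)² + … = 2.4147
sample σ = √(2.4147 / 3) = √0.8049 = 0.8972%
Sharpe = (μ − rf) / σ = (0.3875 − 0.02) / 0.8972 = 0.3675 / 0.8972 = 0.4096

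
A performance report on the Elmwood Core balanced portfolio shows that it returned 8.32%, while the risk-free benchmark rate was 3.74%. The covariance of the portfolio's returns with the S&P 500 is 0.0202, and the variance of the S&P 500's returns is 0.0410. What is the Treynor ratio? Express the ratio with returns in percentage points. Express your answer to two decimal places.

β = Cov / Var = 0.0202 / 0.0410 = 0.4927
Treynor = (Rp − Rf) / β = (8.32% − 3.74%) / 0.4927 = 4.58 / 0.4927 = 9.2957

9.30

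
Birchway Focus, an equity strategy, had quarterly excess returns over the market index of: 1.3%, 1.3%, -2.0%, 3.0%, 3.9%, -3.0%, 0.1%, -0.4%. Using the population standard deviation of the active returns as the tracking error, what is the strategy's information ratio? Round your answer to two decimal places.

0.24

μ = (1.3 + 1.3 − 2 + 3 + 3.9 − 3 + 0.1 − 0.4) / 8 = 0.5250%
Σ(r − μ)² = 38.5550; population σ = √(38.5550/8) = 2.1953%
IR = μ / tracking error = 0.5250 / 2.1953 = 0.2391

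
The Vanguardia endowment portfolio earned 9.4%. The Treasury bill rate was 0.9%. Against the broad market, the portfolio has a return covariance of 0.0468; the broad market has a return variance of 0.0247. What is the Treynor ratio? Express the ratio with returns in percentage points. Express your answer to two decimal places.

4.49

β = Cov / Var = 0.0468 / 0.0247 = 1.8947
Treynor = (Rp − Rf) / β = (9.4% − 0.9%) / 1.8947 = 8.50 / 1.8947 = 4.4862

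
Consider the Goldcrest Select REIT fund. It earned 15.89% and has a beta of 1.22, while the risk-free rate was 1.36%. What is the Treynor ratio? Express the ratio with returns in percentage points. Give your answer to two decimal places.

Treynor = (Rp − Rf) / β = (15.89% − 1.36%) / 1.22 = 14.53 / 1.22 = 11.9098

11.91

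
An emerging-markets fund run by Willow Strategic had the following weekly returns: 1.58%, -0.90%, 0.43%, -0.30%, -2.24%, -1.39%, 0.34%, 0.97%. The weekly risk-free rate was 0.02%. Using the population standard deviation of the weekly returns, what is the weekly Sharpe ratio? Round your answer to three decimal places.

μ = (1.58 − 0.9 + 0.43 − 0.3 − 2.24 − 1.39 + 0.34 + 0.97) / 8 = -0.1888%
Σ(r − μ)² = 11.3025; population σ = √(11.3025/8) = 1.1886%
Sharpe = (μ − rf) / σ = (-0.1888 − 0.02) / 1.1886 = -0.2088 / 1.1886 = -0.1757

-0.176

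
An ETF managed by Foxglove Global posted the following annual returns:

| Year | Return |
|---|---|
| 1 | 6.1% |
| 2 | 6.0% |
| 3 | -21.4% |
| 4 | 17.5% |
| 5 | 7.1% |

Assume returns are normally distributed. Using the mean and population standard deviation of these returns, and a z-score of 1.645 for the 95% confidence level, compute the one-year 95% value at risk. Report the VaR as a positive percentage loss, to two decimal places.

18.27

μ = (6.1 + 6 − 21.4 + 17.5 + 7.1) / 5 = 3.0600%
Population σ = √[Σ(r − μ)² / 5] = √[841.0120 / 5] = √168.2024 = 12.9693%
VaR = −(μ − z·σ) = −(3.0600 − 1.645 × 12.9693) = −(-18.2745) = 18.2745%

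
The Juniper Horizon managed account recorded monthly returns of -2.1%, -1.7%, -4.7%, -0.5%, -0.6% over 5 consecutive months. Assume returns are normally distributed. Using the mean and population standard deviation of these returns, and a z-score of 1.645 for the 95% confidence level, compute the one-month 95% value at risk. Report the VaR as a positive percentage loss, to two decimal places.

4.42

r̄ = (-2.1 − 1.7 − 4.7 − 0.5 − 0.6) / 5 = -9.60 / 5 = -1.9200%
Population σ = √[Σ(r − r̄)² / 5] = √[11.5680 / 5] = √2.3136 = 1.5211%
VaR = −(r̄ − z·σ) = −(-1.9200 − 1.645 × 1.5211) = −(-4.4222) = 4.4222%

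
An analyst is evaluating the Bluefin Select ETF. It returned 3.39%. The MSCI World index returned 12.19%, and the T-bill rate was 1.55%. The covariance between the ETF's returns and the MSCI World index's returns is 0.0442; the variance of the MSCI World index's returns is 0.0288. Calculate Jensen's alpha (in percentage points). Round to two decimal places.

β = Cov / Var = 0.0442 / 0.0288 = 1.5347
E[R] = Rf + β(Rm − Rf) = 1.55% + 1.5347 × (12.19% − 1.55%) = 17.8792%
α = Rp − E[R] = 3.39% − 17.8792% = -14.4892

-14.49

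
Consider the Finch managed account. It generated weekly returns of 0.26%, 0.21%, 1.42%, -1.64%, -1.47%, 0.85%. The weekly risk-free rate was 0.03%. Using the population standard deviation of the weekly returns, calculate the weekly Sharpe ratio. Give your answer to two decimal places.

-0.08

r̄ = (0.26 + 0.21 + 1.42 − 1.64 − 1.47 + 0.85) / 6 = -0.370 / 6 = -0.0617%
Σ(r − r̄)² = (0.26 − (-0.0617))² + (0.21 − (-0.0617))² + (1.42 − (-0.0617))² + … = 7.6783
σ = √[7.6783 / 6] = 1.1312%
Sharpe = (r̄ − rf) / σ = (-0.0617 − 0.03) / 1.1312 = -0.0917 / 1.1312 = -0.0811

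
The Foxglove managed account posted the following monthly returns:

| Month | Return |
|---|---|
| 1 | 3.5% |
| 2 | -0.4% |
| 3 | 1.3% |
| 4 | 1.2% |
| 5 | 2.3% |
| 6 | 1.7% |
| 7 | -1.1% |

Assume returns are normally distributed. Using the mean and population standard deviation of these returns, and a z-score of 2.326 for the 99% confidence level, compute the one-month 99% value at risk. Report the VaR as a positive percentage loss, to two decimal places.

2.15

Mean return r̄ = 8.50 / 7 = 1.2143%
Population std dev = √[14.6086 / 7] = 1.4446%
VaR = −(r̄ − z·σ) = −(1.2143 − 2.326 × 1.4446) = −(-2.1458) = 2.1458%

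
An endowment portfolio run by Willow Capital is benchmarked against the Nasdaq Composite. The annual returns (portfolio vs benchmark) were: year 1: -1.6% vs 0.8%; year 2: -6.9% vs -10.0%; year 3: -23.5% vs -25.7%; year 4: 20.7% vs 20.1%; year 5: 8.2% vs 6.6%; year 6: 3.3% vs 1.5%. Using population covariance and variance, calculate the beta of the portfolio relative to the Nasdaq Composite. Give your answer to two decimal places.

0.95

r̄p = 0.0333%,  r̄m = -1.1167%
Cov = Σ(rp − r̄p)(rm − r̄m) / 6 = 191.1722
Var(rm) = Σ(rm − r̄m)² / 6 = 200.5781
β = Cov / Var = 191.1722 / 200.5781 = 0.9531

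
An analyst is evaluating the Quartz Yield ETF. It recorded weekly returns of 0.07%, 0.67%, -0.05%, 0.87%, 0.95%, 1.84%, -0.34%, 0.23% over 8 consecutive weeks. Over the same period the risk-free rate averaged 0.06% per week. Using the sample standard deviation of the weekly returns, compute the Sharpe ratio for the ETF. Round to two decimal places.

r̄ = (0.07 + 0.67 − 0.05 + 0.87 + 0.95 + 1.84 − 0.34 + 0.23) / 8 = 4.240 / 8 = 0.5300%
Sample std dev = √[3.4226 / 7] = 0.6992%
Sharpe = (r̄ − rf) / σ = (0.5300 − 0.06) / 0.6992 = 0.4700 / 0.6992 = 0.6722

0.67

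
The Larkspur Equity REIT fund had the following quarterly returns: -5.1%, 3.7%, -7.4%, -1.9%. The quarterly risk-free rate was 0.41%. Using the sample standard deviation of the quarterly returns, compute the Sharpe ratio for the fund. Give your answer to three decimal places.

μ = (-5.1 + 3.7 − 7.4 − 1.9) / 4 = -2.6750%
Σ(r − μ)² = (-5.1 − (-2.6750))² + (3.7 − (-2.6750))² + (-7.4 − (-2.6750))² + … = 69.4475
σ = √[69.4475 / 3] = 4.8114%
Sharpe = (μ − rf) / σ = (-2.6750 − 0.41) / 4.8114 = -3.0850 / 4.8114 = -0.6412

-0.641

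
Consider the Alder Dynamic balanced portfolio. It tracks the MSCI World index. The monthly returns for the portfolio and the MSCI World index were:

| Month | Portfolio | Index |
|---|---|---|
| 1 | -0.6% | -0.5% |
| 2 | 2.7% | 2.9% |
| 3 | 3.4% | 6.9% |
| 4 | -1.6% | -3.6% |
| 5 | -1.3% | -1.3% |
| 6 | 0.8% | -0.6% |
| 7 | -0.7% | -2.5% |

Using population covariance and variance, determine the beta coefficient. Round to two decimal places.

r̄p = 0.3857%,  r̄m = 0.1857%
Cov = Σ(rp − r̄p)(rm − r̄m) / 7 = 5.6869
Var(rm) = Σ(rm − r̄m)² / 7 = 11.0412
β = Cov / Var = 5.6869 / 11.0412 = 0.5151

0.52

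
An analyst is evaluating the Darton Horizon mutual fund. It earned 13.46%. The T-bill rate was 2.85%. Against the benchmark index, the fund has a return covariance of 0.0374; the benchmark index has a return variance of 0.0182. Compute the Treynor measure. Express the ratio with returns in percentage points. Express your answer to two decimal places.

β = Cov / Var = 0.0374 / 0.0182 = 2.0549
Treynor = (Rp − Rf) / β = (13.46% − 2.85%) / 2.0549 = 10.61 / 2.0549 = 5.1633

5.16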